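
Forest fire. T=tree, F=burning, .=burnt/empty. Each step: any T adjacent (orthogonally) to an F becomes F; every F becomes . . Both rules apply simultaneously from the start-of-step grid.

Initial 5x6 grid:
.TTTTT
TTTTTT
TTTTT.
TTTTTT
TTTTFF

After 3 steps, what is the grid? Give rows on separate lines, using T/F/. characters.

Step 1: 3 trees catch fire, 2 burn out
  .TTTTT
  TTTTTT
  TTTTT.
  TTTTFF
  TTTF..
Step 2: 3 trees catch fire, 3 burn out
  .TTTTT
  TTTTTT
  TTTTF.
  TTTF..
  TTF...
Step 3: 4 trees catch fire, 3 burn out
  .TTTTT
  TTTTFT
  TTTF..
  TTF...
  TF....

.TTTTT
TTTTFT
TTTF..
TTF...
TF....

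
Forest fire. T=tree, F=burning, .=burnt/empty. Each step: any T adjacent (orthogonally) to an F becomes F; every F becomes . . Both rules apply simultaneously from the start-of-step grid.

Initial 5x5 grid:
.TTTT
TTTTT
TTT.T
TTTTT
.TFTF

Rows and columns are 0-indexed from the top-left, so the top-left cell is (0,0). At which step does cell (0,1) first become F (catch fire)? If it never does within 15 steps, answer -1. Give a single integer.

Step 1: cell (0,1)='T' (+4 fires, +2 burnt)
Step 2: cell (0,1)='T' (+4 fires, +4 burnt)
Step 3: cell (0,1)='T' (+4 fires, +4 burnt)
Step 4: cell (0,1)='T' (+5 fires, +4 burnt)
Step 5: cell (0,1)='F' (+3 fires, +5 burnt)
  -> target ignites at step 5
Step 6: cell (0,1)='.' (+0 fires, +3 burnt)
  fire out at step 6

5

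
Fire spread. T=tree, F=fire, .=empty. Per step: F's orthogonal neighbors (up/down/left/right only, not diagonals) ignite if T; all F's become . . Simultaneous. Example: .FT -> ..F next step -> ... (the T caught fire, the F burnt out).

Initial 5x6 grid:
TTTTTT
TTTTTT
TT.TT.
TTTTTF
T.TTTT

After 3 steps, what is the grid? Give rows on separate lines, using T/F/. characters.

Step 1: 2 trees catch fire, 1 burn out
  TTTTTT
  TTTTTT
  TT.TT.
  TTTTF.
  T.TTTF
Step 2: 3 trees catch fire, 2 burn out
  TTTTTT
  TTTTTT
  TT.TF.
  TTTF..
  T.TTF.
Step 3: 4 trees catch fire, 3 burn out
  TTTTTT
  TTTTFT
  TT.F..
  TTF...
  T.TF..

TTTTTT
TTTTFT
TT.F..
TTF...
T.TF..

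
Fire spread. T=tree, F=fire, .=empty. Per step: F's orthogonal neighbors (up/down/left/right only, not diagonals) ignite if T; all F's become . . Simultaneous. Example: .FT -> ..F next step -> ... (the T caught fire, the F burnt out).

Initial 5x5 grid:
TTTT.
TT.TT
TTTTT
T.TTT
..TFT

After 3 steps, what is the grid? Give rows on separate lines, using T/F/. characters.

Step 1: 3 trees catch fire, 1 burn out
  TTTT.
  TT.TT
  TTTTT
  T.TFT
  ..F.F
Step 2: 3 trees catch fire, 3 burn out
  TTTT.
  TT.TT
  TTTFT
  T.F.F
  .....
Step 3: 3 trees catch fire, 3 burn out
  TTTT.
  TT.FT
  TTF.F
  T....
  .....

TTTT.
TT.FT
TTF.F
T....
.....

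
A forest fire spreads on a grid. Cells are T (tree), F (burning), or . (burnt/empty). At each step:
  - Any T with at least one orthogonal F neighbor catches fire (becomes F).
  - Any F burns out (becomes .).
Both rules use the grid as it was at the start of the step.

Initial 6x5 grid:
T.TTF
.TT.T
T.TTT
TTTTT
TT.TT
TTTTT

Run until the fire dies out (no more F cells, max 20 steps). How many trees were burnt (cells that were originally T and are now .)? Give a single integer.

Answer: 23

Derivation:
Step 1: +2 fires, +1 burnt (F count now 2)
Step 2: +2 fires, +2 burnt (F count now 2)
Step 3: +3 fires, +2 burnt (F count now 3)
Step 4: +4 fires, +3 burnt (F count now 4)
Step 5: +3 fires, +4 burnt (F count now 3)
Step 6: +2 fires, +3 burnt (F count now 2)
Step 7: +3 fires, +2 burnt (F count now 3)
Step 8: +3 fires, +3 burnt (F count now 3)
Step 9: +1 fires, +3 burnt (F count now 1)
Step 10: +0 fires, +1 burnt (F count now 0)
Fire out after step 10
Initially T: 24, now '.': 29
Total burnt (originally-T cells now '.'): 23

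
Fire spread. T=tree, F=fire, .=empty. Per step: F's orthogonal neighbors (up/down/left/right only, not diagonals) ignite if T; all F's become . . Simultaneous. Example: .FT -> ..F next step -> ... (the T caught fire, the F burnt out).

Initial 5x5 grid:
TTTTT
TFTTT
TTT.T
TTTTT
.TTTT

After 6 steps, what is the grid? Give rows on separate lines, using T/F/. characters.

Step 1: 4 trees catch fire, 1 burn out
  TFTTT
  F.FTT
  TFT.T
  TTTTT
  .TTTT
Step 2: 6 trees catch fire, 4 burn out
  F.FTT
  ...FT
  F.F.T
  TFTTT
  .TTTT
Step 3: 5 trees catch fire, 6 burn out
  ...FT
  ....F
  ....T
  F.FTT
  .FTTT
Step 4: 4 trees catch fire, 5 burn out
  ....F
  .....
  ....F
  ...FT
  ..FTT
Step 5: 2 trees catch fire, 4 burn out
  .....
  .....
  .....
  ....F
  ...FT
Step 6: 1 trees catch fire, 2 burn out
  .....
  .....
  .....
  .....
  ....F

.....
.....
.....
.....
....F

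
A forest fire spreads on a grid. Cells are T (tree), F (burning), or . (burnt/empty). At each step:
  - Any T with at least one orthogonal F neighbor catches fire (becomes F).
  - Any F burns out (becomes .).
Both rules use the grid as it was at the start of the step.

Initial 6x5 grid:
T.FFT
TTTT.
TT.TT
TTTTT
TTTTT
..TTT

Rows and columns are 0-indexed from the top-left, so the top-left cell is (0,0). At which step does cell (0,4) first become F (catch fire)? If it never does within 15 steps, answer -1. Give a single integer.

Step 1: cell (0,4)='F' (+3 fires, +2 burnt)
  -> target ignites at step 1
Step 2: cell (0,4)='.' (+2 fires, +3 burnt)
Step 3: cell (0,4)='.' (+4 fires, +2 burnt)
Step 4: cell (0,4)='.' (+6 fires, +4 burnt)
Step 5: cell (0,4)='.' (+5 fires, +6 burnt)
Step 6: cell (0,4)='.' (+3 fires, +5 burnt)
Step 7: cell (0,4)='.' (+0 fires, +3 burnt)
  fire out at step 7

1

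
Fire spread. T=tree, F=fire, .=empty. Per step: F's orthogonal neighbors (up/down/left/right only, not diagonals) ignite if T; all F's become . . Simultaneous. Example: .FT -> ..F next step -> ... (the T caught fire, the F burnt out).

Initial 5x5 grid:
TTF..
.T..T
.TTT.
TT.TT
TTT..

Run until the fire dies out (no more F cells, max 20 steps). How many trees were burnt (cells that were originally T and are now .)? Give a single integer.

Answer: 13

Derivation:
Step 1: +1 fires, +1 burnt (F count now 1)
Step 2: +2 fires, +1 burnt (F count now 2)
Step 3: +1 fires, +2 burnt (F count now 1)
Step 4: +2 fires, +1 burnt (F count now 2)
Step 5: +3 fires, +2 burnt (F count now 3)
Step 6: +3 fires, +3 burnt (F count now 3)
Step 7: +1 fires, +3 burnt (F count now 1)
Step 8: +0 fires, +1 burnt (F count now 0)
Fire out after step 8
Initially T: 14, now '.': 24
Total burnt (originally-T cells now '.'): 13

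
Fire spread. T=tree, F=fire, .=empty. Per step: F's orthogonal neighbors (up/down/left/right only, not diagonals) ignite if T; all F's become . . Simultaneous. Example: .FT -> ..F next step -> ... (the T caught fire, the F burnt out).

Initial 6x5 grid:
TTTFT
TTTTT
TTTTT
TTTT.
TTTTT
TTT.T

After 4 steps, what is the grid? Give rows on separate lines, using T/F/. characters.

Step 1: 3 trees catch fire, 1 burn out
  TTF.F
  TTTFT
  TTTTT
  TTTT.
  TTTTT
  TTT.T
Step 2: 4 trees catch fire, 3 burn out
  TF...
  TTF.F
  TTTFT
  TTTT.
  TTTTT
  TTT.T
Step 3: 5 trees catch fire, 4 burn out
  F....
  TF...
  TTF.F
  TTTF.
  TTTTT
  TTT.T
Step 4: 4 trees catch fire, 5 burn out
  .....
  F....
  TF...
  TTF..
  TTTFT
  TTT.T

.....
F....
TF...
TTF..
TTTFT
TTT.T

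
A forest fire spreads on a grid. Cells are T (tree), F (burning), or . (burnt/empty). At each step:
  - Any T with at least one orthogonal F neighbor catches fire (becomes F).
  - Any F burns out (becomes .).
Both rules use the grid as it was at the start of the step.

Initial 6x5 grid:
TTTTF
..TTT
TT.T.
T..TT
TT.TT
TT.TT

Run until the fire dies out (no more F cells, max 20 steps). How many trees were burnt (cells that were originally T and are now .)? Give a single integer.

Step 1: +2 fires, +1 burnt (F count now 2)
Step 2: +2 fires, +2 burnt (F count now 2)
Step 3: +3 fires, +2 burnt (F count now 3)
Step 4: +2 fires, +3 burnt (F count now 2)
Step 5: +2 fires, +2 burnt (F count now 2)
Step 6: +2 fires, +2 burnt (F count now 2)
Step 7: +1 fires, +2 burnt (F count now 1)
Step 8: +0 fires, +1 burnt (F count now 0)
Fire out after step 8
Initially T: 21, now '.': 23
Total burnt (originally-T cells now '.'): 14

Answer: 14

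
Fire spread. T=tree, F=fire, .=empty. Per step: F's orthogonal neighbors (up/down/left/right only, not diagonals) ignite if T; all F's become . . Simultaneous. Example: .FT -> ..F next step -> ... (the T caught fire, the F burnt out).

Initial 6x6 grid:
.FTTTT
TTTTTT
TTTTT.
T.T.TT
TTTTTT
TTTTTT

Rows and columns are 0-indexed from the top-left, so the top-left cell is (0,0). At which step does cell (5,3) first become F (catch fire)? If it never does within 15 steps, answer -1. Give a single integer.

Step 1: cell (5,3)='T' (+2 fires, +1 burnt)
Step 2: cell (5,3)='T' (+4 fires, +2 burnt)
Step 3: cell (5,3)='T' (+4 fires, +4 burnt)
Step 4: cell (5,3)='T' (+5 fires, +4 burnt)
Step 5: cell (5,3)='T' (+4 fires, +5 burnt)
Step 6: cell (5,3)='T' (+5 fires, +4 burnt)
Step 7: cell (5,3)='F' (+4 fires, +5 burnt)
  -> target ignites at step 7
Step 8: cell (5,3)='.' (+2 fires, +4 burnt)
Step 9: cell (5,3)='.' (+1 fires, +2 burnt)
Step 10: cell (5,3)='.' (+0 fires, +1 burnt)
  fire out at step 10

7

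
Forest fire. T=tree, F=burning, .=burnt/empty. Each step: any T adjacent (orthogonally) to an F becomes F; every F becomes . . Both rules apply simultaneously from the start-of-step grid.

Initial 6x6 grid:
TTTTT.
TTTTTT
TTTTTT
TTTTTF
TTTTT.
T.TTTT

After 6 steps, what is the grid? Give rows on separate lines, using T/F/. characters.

Step 1: 2 trees catch fire, 1 burn out
  TTTTT.
  TTTTTT
  TTTTTF
  TTTTF.
  TTTTT.
  T.TTTT
Step 2: 4 trees catch fire, 2 burn out
  TTTTT.
  TTTTTF
  TTTTF.
  TTTF..
  TTTTF.
  T.TTTT
Step 3: 5 trees catch fire, 4 burn out
  TTTTT.
  TTTTF.
  TTTF..
  TTF...
  TTTF..
  T.TTFT
Step 4: 7 trees catch fire, 5 burn out
  TTTTF.
  TTTF..
  TTF...
  TF....
  TTF...
  T.TF.F
Step 5: 6 trees catch fire, 7 burn out
  TTTF..
  TTF...
  TF....
  F.....
  TF....
  T.F...
Step 6: 4 trees catch fire, 6 burn out
  TTF...
  TF....
  F.....
  ......
  F.....
  T.....

TTF...
TF....
F.....
......
F.....
T.....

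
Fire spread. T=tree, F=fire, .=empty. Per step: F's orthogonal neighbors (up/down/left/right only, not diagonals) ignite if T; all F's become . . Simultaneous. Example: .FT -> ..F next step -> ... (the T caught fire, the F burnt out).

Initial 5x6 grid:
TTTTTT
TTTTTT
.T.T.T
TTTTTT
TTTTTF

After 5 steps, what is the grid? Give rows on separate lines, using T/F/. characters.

Step 1: 2 trees catch fire, 1 burn out
  TTTTTT
  TTTTTT
  .T.T.T
  TTTTTF
  TTTTF.
Step 2: 3 trees catch fire, 2 burn out
  TTTTTT
  TTTTTT
  .T.T.F
  TTTTF.
  TTTF..
Step 3: 3 trees catch fire, 3 burn out
  TTTTTT
  TTTTTF
  .T.T..
  TTTF..
  TTF...
Step 4: 5 trees catch fire, 3 burn out
  TTTTTF
  TTTTF.
  .T.F..
  TTF...
  TF....
Step 5: 4 trees catch fire, 5 burn out
  TTTTF.
  TTTF..
  .T....
  TF....
  F.....

TTTTF.
TTTF..
.T....
TF....
F.....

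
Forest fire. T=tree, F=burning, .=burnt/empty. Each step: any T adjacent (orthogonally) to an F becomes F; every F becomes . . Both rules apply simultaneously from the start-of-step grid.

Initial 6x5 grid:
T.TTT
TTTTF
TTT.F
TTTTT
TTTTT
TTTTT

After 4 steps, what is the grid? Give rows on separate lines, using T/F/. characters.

Step 1: 3 trees catch fire, 2 burn out
  T.TTF
  TTTF.
  TTT..
  TTTTF
  TTTTT
  TTTTT
Step 2: 4 trees catch fire, 3 burn out
  T.TF.
  TTF..
  TTT..
  TTTF.
  TTTTF
  TTTTT
Step 3: 6 trees catch fire, 4 burn out
  T.F..
  TF...
  TTF..
  TTF..
  TTTF.
  TTTTF
Step 4: 5 trees catch fire, 6 burn out
  T....
  F....
  TF...
  TF...
  TTF..
  TTTF.

T....
F....
TF...
TF...
TTF..
TTTF.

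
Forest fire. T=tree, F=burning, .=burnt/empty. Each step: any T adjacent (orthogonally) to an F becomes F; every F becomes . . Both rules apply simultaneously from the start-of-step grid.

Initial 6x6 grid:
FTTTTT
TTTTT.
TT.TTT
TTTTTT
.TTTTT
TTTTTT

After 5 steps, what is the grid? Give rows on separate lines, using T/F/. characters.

Step 1: 2 trees catch fire, 1 burn out
  .FTTTT
  FTTTT.
  TT.TTT
  TTTTTT
  .TTTTT
  TTTTTT
Step 2: 3 trees catch fire, 2 burn out
  ..FTTT
  .FTTT.
  FT.TTT
  TTTTTT
  .TTTTT
  TTTTTT
Step 3: 4 trees catch fire, 3 burn out
  ...FTT
  ..FTT.
  .F.TTT
  FTTTTT
  .TTTTT
  TTTTTT
Step 4: 3 trees catch fire, 4 burn out
  ....FT
  ...FT.
  ...TTT
  .FTTTT
  .TTTTT
  TTTTTT
Step 5: 5 trees catch fire, 3 burn out
  .....F
  ....F.
  ...FTT
  ..FTTT
  .FTTTT
  TTTTTT

.....F
....F.
...FTT
..FTTT
.FTTTT
TTTTTT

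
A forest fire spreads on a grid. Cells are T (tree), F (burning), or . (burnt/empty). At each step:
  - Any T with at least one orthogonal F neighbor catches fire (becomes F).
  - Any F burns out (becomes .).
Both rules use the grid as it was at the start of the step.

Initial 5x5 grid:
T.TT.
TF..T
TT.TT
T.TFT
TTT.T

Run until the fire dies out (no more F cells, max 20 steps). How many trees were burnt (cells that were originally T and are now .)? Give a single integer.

Answer: 14

Derivation:
Step 1: +5 fires, +2 burnt (F count now 5)
Step 2: +5 fires, +5 burnt (F count now 5)
Step 3: +3 fires, +5 burnt (F count now 3)
Step 4: +1 fires, +3 burnt (F count now 1)
Step 5: +0 fires, +1 burnt (F count now 0)
Fire out after step 5
Initially T: 16, now '.': 23
Total burnt (originally-T cells now '.'): 14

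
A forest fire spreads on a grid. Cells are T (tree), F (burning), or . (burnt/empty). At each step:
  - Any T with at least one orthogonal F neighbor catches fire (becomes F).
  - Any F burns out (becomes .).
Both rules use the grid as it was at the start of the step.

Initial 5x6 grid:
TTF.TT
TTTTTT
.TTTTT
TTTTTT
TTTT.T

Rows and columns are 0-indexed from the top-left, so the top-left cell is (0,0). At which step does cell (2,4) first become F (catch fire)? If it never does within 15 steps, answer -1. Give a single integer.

Step 1: cell (2,4)='T' (+2 fires, +1 burnt)
Step 2: cell (2,4)='T' (+4 fires, +2 burnt)
Step 3: cell (2,4)='T' (+5 fires, +4 burnt)
Step 4: cell (2,4)='F' (+6 fires, +5 burnt)
  -> target ignites at step 4
Step 5: cell (2,4)='.' (+6 fires, +6 burnt)
Step 6: cell (2,4)='.' (+2 fires, +6 burnt)
Step 7: cell (2,4)='.' (+1 fires, +2 burnt)
Step 8: cell (2,4)='.' (+0 fires, +1 burnt)
  fire out at step 8

4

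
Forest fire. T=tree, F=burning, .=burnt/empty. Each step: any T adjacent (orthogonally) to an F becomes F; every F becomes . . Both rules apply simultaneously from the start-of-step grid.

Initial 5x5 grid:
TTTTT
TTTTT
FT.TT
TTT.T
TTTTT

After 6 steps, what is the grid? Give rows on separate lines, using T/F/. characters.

Step 1: 3 trees catch fire, 1 burn out
  TTTTT
  FTTTT
  .F.TT
  FTT.T
  TTTTT
Step 2: 4 trees catch fire, 3 burn out
  FTTTT
  .FTTT
  ...TT
  .FT.T
  FTTTT
Step 3: 4 trees catch fire, 4 burn out
  .FTTT
  ..FTT
  ...TT
  ..F.T
  .FTTT
Step 4: 3 trees catch fire, 4 burn out
  ..FTT
  ...FT
  ...TT
  ....T
  ..FTT
Step 5: 4 trees catch fire, 3 burn out
  ...FT
  ....F
  ...FT
  ....T
  ...FT
Step 6: 3 trees catch fire, 4 burn out
  ....F
  .....
  ....F
  ....T
  ....F

....F
.....
....F
....T
....F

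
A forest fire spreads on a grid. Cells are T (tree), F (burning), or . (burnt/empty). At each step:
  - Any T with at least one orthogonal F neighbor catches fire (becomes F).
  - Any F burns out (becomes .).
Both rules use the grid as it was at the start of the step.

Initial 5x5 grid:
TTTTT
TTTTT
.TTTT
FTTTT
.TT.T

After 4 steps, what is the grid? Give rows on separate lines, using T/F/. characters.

Step 1: 1 trees catch fire, 1 burn out
  TTTTT
  TTTTT
  .TTTT
  .FTTT
  .TT.T
Step 2: 3 trees catch fire, 1 burn out
  TTTTT
  TTTTT
  .FTTT
  ..FTT
  .FT.T
Step 3: 4 trees catch fire, 3 burn out
  TTTTT
  TFTTT
  ..FTT
  ...FT
  ..F.T
Step 4: 5 trees catch fire, 4 burn out
  TFTTT
  F.FTT
  ...FT
  ....F
  ....T

TFTTT
F.FTT
...FT
....F
....T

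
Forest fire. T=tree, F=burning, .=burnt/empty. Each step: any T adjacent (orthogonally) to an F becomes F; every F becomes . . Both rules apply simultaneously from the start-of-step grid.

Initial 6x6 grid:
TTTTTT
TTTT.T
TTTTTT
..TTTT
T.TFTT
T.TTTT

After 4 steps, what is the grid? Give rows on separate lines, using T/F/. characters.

Step 1: 4 trees catch fire, 1 burn out
  TTTTTT
  TTTT.T
  TTTTTT
  ..TFTT
  T.F.FT
  T.TFTT
Step 2: 6 trees catch fire, 4 burn out
  TTTTTT
  TTTT.T
  TTTFTT
  ..F.FT
  T....F
  T.F.FT
Step 3: 5 trees catch fire, 6 burn out
  TTTTTT
  TTTF.T
  TTF.FT
  .....F
  T.....
  T....F
Step 4: 4 trees catch fire, 5 burn out
  TTTFTT
  TTF..T
  TF...F
  ......
  T.....
  T.....

TTTFTT
TTF..T
TF...F
......
T.....
T.....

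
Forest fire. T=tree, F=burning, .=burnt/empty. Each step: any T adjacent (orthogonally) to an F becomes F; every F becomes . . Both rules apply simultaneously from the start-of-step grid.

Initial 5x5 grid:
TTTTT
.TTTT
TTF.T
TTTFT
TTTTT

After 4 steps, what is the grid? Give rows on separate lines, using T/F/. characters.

Step 1: 5 trees catch fire, 2 burn out
  TTTTT
  .TFTT
  TF..T
  TTF.F
  TTTFT
Step 2: 8 trees catch fire, 5 burn out
  TTFTT
  .F.FT
  F...F
  TF...
  TTF.F
Step 3: 5 trees catch fire, 8 burn out
  TF.FT
  ....F
  .....
  F....
  TF...
Step 4: 3 trees catch fire, 5 burn out
  F...F
  .....
  .....
  .....
  F....

F...F
.....
.....
.....
F....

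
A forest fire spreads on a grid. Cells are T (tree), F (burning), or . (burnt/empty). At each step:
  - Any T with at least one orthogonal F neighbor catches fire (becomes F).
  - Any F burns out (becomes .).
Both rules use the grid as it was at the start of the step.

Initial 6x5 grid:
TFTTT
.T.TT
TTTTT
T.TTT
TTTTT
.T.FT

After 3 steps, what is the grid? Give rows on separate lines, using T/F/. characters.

Step 1: 5 trees catch fire, 2 burn out
  F.FTT
  .F.TT
  TTTTT
  T.TTT
  TTTFT
  .T..F
Step 2: 5 trees catch fire, 5 burn out
  ...FT
  ...TT
  TFTTT
  T.TFT
  TTF.F
  .T...
Step 3: 8 trees catch fire, 5 burn out
  ....F
  ...FT
  F.FFT
  T.F.F
  TF...
  .T...

....F
...FT
F.FFT
T.F.F
TF...
.T...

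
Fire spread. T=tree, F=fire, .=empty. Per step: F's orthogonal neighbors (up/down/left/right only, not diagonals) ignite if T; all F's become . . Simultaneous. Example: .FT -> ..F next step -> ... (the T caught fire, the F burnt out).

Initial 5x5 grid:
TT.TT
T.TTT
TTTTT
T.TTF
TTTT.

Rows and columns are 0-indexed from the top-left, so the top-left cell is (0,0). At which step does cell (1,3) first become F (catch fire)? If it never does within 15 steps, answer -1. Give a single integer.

Step 1: cell (1,3)='T' (+2 fires, +1 burnt)
Step 2: cell (1,3)='T' (+4 fires, +2 burnt)
Step 3: cell (1,3)='F' (+4 fires, +4 burnt)
  -> target ignites at step 3
Step 4: cell (1,3)='.' (+4 fires, +4 burnt)
Step 5: cell (1,3)='.' (+2 fires, +4 burnt)
Step 6: cell (1,3)='.' (+2 fires, +2 burnt)
Step 7: cell (1,3)='.' (+1 fires, +2 burnt)
Step 8: cell (1,3)='.' (+1 fires, +1 burnt)
Step 9: cell (1,3)='.' (+0 fires, +1 burnt)
  fire out at step 9

3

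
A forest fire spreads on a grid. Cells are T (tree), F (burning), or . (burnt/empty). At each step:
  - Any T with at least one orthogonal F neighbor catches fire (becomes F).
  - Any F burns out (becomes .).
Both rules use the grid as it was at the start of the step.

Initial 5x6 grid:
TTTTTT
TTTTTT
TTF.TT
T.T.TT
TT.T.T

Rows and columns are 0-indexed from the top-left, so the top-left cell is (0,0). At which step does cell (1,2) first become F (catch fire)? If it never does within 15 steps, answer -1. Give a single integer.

Step 1: cell (1,2)='F' (+3 fires, +1 burnt)
  -> target ignites at step 1
Step 2: cell (1,2)='.' (+4 fires, +3 burnt)
Step 3: cell (1,2)='.' (+5 fires, +4 burnt)
Step 4: cell (1,2)='.' (+5 fires, +5 burnt)
Step 5: cell (1,2)='.' (+4 fires, +5 burnt)
Step 6: cell (1,2)='.' (+1 fires, +4 burnt)
Step 7: cell (1,2)='.' (+1 fires, +1 burnt)
Step 8: cell (1,2)='.' (+0 fires, +1 burnt)
  fire out at step 8

1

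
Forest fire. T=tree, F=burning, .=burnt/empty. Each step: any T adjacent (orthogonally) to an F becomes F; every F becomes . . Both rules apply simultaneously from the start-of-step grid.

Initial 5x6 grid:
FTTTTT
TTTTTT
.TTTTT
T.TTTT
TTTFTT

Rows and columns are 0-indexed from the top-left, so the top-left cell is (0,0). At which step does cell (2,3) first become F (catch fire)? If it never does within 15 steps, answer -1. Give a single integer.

Step 1: cell (2,3)='T' (+5 fires, +2 burnt)
Step 2: cell (2,3)='F' (+7 fires, +5 burnt)
  -> target ignites at step 2
Step 3: cell (2,3)='.' (+8 fires, +7 burnt)
Step 4: cell (2,3)='.' (+4 fires, +8 burnt)
Step 5: cell (2,3)='.' (+2 fires, +4 burnt)
Step 6: cell (2,3)='.' (+0 fires, +2 burnt)
  fire out at step 6

2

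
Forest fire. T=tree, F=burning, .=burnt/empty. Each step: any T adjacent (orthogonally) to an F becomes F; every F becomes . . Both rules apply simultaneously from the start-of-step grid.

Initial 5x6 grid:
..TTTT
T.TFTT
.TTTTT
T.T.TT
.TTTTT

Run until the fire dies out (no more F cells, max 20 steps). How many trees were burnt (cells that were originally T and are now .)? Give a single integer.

Answer: 20

Derivation:
Step 1: +4 fires, +1 burnt (F count now 4)
Step 2: +5 fires, +4 burnt (F count now 5)
Step 3: +5 fires, +5 burnt (F count now 5)
Step 4: +3 fires, +5 burnt (F count now 3)
Step 5: +3 fires, +3 burnt (F count now 3)
Step 6: +0 fires, +3 burnt (F count now 0)
Fire out after step 6
Initially T: 22, now '.': 28
Total burnt (originally-T cells now '.'): 20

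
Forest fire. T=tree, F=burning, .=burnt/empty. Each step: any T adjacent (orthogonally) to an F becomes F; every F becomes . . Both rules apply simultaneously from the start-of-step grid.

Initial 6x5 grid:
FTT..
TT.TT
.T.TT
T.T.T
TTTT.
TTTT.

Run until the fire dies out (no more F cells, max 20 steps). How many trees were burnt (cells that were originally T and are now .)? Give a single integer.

Step 1: +2 fires, +1 burnt (F count now 2)
Step 2: +2 fires, +2 burnt (F count now 2)
Step 3: +1 fires, +2 burnt (F count now 1)
Step 4: +0 fires, +1 burnt (F count now 0)
Fire out after step 4
Initially T: 20, now '.': 15
Total burnt (originally-T cells now '.'): 5

Answer: 5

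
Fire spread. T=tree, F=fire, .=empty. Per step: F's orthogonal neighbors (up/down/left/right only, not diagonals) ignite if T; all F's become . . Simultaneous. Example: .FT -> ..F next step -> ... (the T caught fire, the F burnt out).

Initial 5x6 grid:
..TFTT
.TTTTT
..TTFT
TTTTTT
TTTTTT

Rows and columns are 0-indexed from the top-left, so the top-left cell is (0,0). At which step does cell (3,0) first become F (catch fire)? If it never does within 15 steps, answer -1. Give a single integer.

Step 1: cell (3,0)='T' (+7 fires, +2 burnt)
Step 2: cell (3,0)='T' (+7 fires, +7 burnt)
Step 3: cell (3,0)='T' (+4 fires, +7 burnt)
Step 4: cell (3,0)='T' (+2 fires, +4 burnt)
Step 5: cell (3,0)='F' (+2 fires, +2 burnt)
  -> target ignites at step 5
Step 6: cell (3,0)='.' (+1 fires, +2 burnt)
Step 7: cell (3,0)='.' (+0 fires, +1 burnt)
  fire out at step 7

5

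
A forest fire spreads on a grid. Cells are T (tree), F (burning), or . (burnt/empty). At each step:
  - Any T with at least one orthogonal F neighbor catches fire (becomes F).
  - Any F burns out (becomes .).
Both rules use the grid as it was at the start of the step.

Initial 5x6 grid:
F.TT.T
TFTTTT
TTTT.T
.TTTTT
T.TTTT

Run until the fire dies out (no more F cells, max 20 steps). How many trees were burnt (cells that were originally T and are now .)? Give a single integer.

Step 1: +3 fires, +2 burnt (F count now 3)
Step 2: +5 fires, +3 burnt (F count now 5)
Step 3: +4 fires, +5 burnt (F count now 4)
Step 4: +3 fires, +4 burnt (F count now 3)
Step 5: +4 fires, +3 burnt (F count now 4)
Step 6: +2 fires, +4 burnt (F count now 2)
Step 7: +1 fires, +2 burnt (F count now 1)
Step 8: +0 fires, +1 burnt (F count now 0)
Fire out after step 8
Initially T: 23, now '.': 29
Total burnt (originally-T cells now '.'): 22

Answer: 22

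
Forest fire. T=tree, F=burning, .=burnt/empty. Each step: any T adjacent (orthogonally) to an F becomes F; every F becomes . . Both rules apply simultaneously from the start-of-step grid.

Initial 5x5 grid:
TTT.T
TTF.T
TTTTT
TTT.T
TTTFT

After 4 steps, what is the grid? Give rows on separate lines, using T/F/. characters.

Step 1: 5 trees catch fire, 2 burn out
  TTF.T
  TF..T
  TTFTT
  TTT.T
  TTF.F
Step 2: 7 trees catch fire, 5 burn out
  TF..T
  F...T
  TF.FT
  TTF.F
  TF...
Step 3: 5 trees catch fire, 7 burn out
  F...T
  ....T
  F...F
  TF...
  F....
Step 4: 2 trees catch fire, 5 burn out
  ....T
  ....F
  .....
  F....
  .....

....T
....F
.....
F....
.....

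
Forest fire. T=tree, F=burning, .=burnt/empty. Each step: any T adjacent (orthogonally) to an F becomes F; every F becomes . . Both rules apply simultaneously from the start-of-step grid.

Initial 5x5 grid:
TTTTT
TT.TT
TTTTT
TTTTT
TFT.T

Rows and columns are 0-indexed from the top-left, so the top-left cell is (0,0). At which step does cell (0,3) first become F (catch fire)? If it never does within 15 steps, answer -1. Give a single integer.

Step 1: cell (0,3)='T' (+3 fires, +1 burnt)
Step 2: cell (0,3)='T' (+3 fires, +3 burnt)
Step 3: cell (0,3)='T' (+4 fires, +3 burnt)
Step 4: cell (0,3)='T' (+4 fires, +4 burnt)
Step 5: cell (0,3)='T' (+5 fires, +4 burnt)
Step 6: cell (0,3)='F' (+2 fires, +5 burnt)
  -> target ignites at step 6
Step 7: cell (0,3)='.' (+1 fires, +2 burnt)
Step 8: cell (0,3)='.' (+0 fires, +1 burnt)
  fire out at step 8

6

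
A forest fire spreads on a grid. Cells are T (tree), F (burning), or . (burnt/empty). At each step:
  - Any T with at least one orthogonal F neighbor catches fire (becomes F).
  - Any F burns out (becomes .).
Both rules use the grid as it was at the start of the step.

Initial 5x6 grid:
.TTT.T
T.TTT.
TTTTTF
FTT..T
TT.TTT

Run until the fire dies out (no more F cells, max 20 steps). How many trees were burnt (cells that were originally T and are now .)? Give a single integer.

Step 1: +5 fires, +2 burnt (F count now 5)
Step 2: +7 fires, +5 burnt (F count now 7)
Step 3: +3 fires, +7 burnt (F count now 3)
Step 4: +3 fires, +3 burnt (F count now 3)
Step 5: +1 fires, +3 burnt (F count now 1)
Step 6: +1 fires, +1 burnt (F count now 1)
Step 7: +0 fires, +1 burnt (F count now 0)
Fire out after step 7
Initially T: 21, now '.': 29
Total burnt (originally-T cells now '.'): 20

Answer: 20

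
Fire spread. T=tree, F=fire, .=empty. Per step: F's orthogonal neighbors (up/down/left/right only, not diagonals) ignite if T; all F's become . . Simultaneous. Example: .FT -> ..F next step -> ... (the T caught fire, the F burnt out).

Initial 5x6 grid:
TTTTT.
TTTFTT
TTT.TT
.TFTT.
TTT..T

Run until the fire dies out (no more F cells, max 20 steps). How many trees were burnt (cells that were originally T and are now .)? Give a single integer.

Step 1: +7 fires, +2 burnt (F count now 7)
Step 2: +8 fires, +7 burnt (F count now 8)
Step 3: +5 fires, +8 burnt (F count now 5)
Step 4: +1 fires, +5 burnt (F count now 1)
Step 5: +0 fires, +1 burnt (F count now 0)
Fire out after step 5
Initially T: 22, now '.': 29
Total burnt (originally-T cells now '.'): 21

Answer: 21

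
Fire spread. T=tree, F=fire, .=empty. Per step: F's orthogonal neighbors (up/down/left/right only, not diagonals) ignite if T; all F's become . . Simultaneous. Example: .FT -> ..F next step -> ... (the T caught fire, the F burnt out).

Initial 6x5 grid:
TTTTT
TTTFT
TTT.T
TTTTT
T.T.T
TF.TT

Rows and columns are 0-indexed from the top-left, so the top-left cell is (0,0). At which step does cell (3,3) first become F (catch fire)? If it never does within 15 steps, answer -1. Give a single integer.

Step 1: cell (3,3)='T' (+4 fires, +2 burnt)
Step 2: cell (3,3)='T' (+6 fires, +4 burnt)
Step 3: cell (3,3)='T' (+6 fires, +6 burnt)
Step 4: cell (3,3)='F' (+6 fires, +6 burnt)
  -> target ignites at step 4
Step 5: cell (3,3)='.' (+1 fires, +6 burnt)
Step 6: cell (3,3)='.' (+1 fires, +1 burnt)
Step 7: cell (3,3)='.' (+0 fires, +1 burnt)
  fire out at step 7

4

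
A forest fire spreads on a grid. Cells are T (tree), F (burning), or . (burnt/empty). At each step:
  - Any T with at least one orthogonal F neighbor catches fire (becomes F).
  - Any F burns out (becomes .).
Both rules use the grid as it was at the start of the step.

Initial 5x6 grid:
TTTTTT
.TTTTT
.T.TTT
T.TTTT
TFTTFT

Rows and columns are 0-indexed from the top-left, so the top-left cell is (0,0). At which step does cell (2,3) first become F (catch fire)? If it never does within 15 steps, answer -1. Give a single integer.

Step 1: cell (2,3)='T' (+5 fires, +2 burnt)
Step 2: cell (2,3)='T' (+5 fires, +5 burnt)
Step 3: cell (2,3)='F' (+3 fires, +5 burnt)
  -> target ignites at step 3
Step 4: cell (2,3)='.' (+3 fires, +3 burnt)
Step 5: cell (2,3)='.' (+3 fires, +3 burnt)
Step 6: cell (2,3)='.' (+2 fires, +3 burnt)
Step 7: cell (2,3)='.' (+2 fires, +2 burnt)
Step 8: cell (2,3)='.' (+1 fires, +2 burnt)
Step 9: cell (2,3)='.' (+0 fires, +1 burnt)
  fire out at step 9

3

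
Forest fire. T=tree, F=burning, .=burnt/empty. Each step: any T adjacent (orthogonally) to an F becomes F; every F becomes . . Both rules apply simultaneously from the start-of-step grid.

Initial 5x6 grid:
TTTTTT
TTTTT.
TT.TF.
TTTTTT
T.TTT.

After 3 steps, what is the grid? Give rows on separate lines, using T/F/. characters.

Step 1: 3 trees catch fire, 1 burn out
  TTTTTT
  TTTTF.
  TT.F..
  TTTTFT
  T.TTT.
Step 2: 5 trees catch fire, 3 burn out
  TTTTFT
  TTTF..
  TT....
  TTTF.F
  T.TTF.
Step 3: 5 trees catch fire, 5 burn out
  TTTF.F
  TTF...
  TT....
  TTF...
  T.TF..

TTTF.F
TTF...
TT....
TTF...
T.TF..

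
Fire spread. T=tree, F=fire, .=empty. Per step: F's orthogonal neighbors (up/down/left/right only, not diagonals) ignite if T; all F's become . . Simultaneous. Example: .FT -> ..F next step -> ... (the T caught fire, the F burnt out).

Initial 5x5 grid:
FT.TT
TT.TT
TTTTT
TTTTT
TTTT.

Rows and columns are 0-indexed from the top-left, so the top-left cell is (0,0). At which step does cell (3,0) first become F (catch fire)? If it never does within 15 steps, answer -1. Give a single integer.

Step 1: cell (3,0)='T' (+2 fires, +1 burnt)
Step 2: cell (3,0)='T' (+2 fires, +2 burnt)
Step 3: cell (3,0)='F' (+2 fires, +2 burnt)
  -> target ignites at step 3
Step 4: cell (3,0)='.' (+3 fires, +2 burnt)
Step 5: cell (3,0)='.' (+3 fires, +3 burnt)
Step 6: cell (3,0)='.' (+4 fires, +3 burnt)
Step 7: cell (3,0)='.' (+4 fires, +4 burnt)
Step 8: cell (3,0)='.' (+1 fires, +4 burnt)
Step 9: cell (3,0)='.' (+0 fires, +1 burnt)
  fire out at step 9

3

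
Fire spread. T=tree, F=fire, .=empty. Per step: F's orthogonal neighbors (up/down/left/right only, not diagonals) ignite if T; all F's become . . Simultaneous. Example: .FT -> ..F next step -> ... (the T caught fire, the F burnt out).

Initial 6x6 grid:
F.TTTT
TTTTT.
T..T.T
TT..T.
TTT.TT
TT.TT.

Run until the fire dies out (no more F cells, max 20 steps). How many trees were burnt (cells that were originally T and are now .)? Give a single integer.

Step 1: +1 fires, +1 burnt (F count now 1)
Step 2: +2 fires, +1 burnt (F count now 2)
Step 3: +2 fires, +2 burnt (F count now 2)
Step 4: +4 fires, +2 burnt (F count now 4)
Step 5: +5 fires, +4 burnt (F count now 5)
Step 6: +3 fires, +5 burnt (F count now 3)
Step 7: +1 fires, +3 burnt (F count now 1)
Step 8: +0 fires, +1 burnt (F count now 0)
Fire out after step 8
Initially T: 24, now '.': 30
Total burnt (originally-T cells now '.'): 18

Answer: 18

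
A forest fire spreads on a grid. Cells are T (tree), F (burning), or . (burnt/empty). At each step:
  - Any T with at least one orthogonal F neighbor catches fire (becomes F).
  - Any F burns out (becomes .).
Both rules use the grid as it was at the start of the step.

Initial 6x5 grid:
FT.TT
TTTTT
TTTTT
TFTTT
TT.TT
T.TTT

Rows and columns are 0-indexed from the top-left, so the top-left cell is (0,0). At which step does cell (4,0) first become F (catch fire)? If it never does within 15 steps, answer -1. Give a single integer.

Step 1: cell (4,0)='T' (+6 fires, +2 burnt)
Step 2: cell (4,0)='F' (+5 fires, +6 burnt)
  -> target ignites at step 2
Step 3: cell (4,0)='.' (+5 fires, +5 burnt)
Step 4: cell (4,0)='.' (+4 fires, +5 burnt)
Step 5: cell (4,0)='.' (+4 fires, +4 burnt)
Step 6: cell (4,0)='.' (+1 fires, +4 burnt)
Step 7: cell (4,0)='.' (+0 fires, +1 burnt)
  fire out at step 7

2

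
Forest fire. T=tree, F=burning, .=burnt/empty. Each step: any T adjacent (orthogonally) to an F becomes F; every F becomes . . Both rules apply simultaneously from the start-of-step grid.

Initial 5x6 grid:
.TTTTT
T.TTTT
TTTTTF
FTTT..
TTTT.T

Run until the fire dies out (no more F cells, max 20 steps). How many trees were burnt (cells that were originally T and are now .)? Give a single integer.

Answer: 22

Derivation:
Step 1: +5 fires, +2 burnt (F count now 5)
Step 2: +7 fires, +5 burnt (F count now 7)
Step 3: +5 fires, +7 burnt (F count now 5)
Step 4: +3 fires, +5 burnt (F count now 3)
Step 5: +1 fires, +3 burnt (F count now 1)
Step 6: +1 fires, +1 burnt (F count now 1)
Step 7: +0 fires, +1 burnt (F count now 0)
Fire out after step 7
Initially T: 23, now '.': 29
Total burnt (originally-T cells now '.'): 22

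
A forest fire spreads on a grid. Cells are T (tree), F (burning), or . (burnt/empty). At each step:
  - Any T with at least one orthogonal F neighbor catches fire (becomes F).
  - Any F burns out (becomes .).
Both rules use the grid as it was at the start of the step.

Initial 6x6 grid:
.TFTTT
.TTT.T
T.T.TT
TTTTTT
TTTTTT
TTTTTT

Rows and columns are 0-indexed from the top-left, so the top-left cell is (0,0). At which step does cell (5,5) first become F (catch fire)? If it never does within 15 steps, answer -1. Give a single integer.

Step 1: cell (5,5)='T' (+3 fires, +1 burnt)
Step 2: cell (5,5)='T' (+4 fires, +3 burnt)
Step 3: cell (5,5)='T' (+2 fires, +4 burnt)
Step 4: cell (5,5)='T' (+4 fires, +2 burnt)
Step 5: cell (5,5)='T' (+6 fires, +4 burnt)
Step 6: cell (5,5)='T' (+7 fires, +6 burnt)
Step 7: cell (5,5)='T' (+3 fires, +7 burnt)
Step 8: cell (5,5)='F' (+1 fires, +3 burnt)
  -> target ignites at step 8
Step 9: cell (5,5)='.' (+0 fires, +1 burnt)
  fire out at step 9

8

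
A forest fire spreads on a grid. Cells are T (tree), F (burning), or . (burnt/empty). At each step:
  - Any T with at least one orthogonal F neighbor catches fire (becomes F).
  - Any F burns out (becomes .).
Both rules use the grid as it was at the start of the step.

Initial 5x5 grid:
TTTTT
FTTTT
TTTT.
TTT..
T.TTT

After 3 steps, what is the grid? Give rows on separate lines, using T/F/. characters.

Step 1: 3 trees catch fire, 1 burn out
  FTTTT
  .FTTT
  FTTT.
  TTT..
  T.TTT
Step 2: 4 trees catch fire, 3 burn out
  .FTTT
  ..FTT
  .FTT.
  FTT..
  T.TTT
Step 3: 5 trees catch fire, 4 burn out
  ..FTT
  ...FT
  ..FT.
  .FT..
  F.TTT

..FTT
...FT
..FT.
.FT..
F.TTT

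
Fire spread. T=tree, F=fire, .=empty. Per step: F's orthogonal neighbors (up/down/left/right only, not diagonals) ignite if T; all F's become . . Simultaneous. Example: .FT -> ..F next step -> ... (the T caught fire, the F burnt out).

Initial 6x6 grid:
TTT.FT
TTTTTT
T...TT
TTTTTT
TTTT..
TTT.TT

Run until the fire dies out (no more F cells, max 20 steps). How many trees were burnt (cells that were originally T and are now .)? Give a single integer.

Step 1: +2 fires, +1 burnt (F count now 2)
Step 2: +3 fires, +2 burnt (F count now 3)
Step 3: +3 fires, +3 burnt (F count now 3)
Step 4: +4 fires, +3 burnt (F count now 4)
Step 5: +4 fires, +4 burnt (F count now 4)
Step 6: +4 fires, +4 burnt (F count now 4)
Step 7: +3 fires, +4 burnt (F count now 3)
Step 8: +2 fires, +3 burnt (F count now 2)
Step 9: +1 fires, +2 burnt (F count now 1)
Step 10: +0 fires, +1 burnt (F count now 0)
Fire out after step 10
Initially T: 28, now '.': 34
Total burnt (originally-T cells now '.'): 26

Answer: 26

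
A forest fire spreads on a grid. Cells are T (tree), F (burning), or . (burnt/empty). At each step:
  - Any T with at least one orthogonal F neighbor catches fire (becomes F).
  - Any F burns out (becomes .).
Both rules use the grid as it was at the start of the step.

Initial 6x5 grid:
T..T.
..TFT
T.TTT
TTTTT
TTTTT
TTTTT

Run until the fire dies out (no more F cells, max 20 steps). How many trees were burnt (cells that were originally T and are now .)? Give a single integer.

Answer: 22

Derivation:
Step 1: +4 fires, +1 burnt (F count now 4)
Step 2: +3 fires, +4 burnt (F count now 3)
Step 3: +3 fires, +3 burnt (F count now 3)
Step 4: +4 fires, +3 burnt (F count now 4)
Step 5: +4 fires, +4 burnt (F count now 4)
Step 6: +3 fires, +4 burnt (F count now 3)
Step 7: +1 fires, +3 burnt (F count now 1)
Step 8: +0 fires, +1 burnt (F count now 0)
Fire out after step 8
Initially T: 23, now '.': 29
Total burnt (originally-T cells now '.'): 22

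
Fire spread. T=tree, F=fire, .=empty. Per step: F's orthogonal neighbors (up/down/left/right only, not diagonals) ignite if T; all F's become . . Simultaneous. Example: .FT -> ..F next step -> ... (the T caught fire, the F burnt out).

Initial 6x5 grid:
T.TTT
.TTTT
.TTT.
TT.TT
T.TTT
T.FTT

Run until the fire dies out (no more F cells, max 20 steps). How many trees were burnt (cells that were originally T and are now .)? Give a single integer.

Answer: 21

Derivation:
Step 1: +2 fires, +1 burnt (F count now 2)
Step 2: +2 fires, +2 burnt (F count now 2)
Step 3: +2 fires, +2 burnt (F count now 2)
Step 4: +2 fires, +2 burnt (F count now 2)
Step 5: +2 fires, +2 burnt (F count now 2)
Step 6: +4 fires, +2 burnt (F count now 4)
Step 7: +4 fires, +4 burnt (F count now 4)
Step 8: +1 fires, +4 burnt (F count now 1)
Step 9: +1 fires, +1 burnt (F count now 1)
Step 10: +1 fires, +1 burnt (F count now 1)
Step 11: +0 fires, +1 burnt (F count now 0)
Fire out after step 11
Initially T: 22, now '.': 29
Total burnt (originally-T cells now '.'): 21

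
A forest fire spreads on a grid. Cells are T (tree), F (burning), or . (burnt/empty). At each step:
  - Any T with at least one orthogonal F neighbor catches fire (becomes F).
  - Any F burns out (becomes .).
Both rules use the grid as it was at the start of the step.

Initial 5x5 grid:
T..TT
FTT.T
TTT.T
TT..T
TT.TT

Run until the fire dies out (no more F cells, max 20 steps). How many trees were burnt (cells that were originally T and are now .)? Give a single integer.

Answer: 10

Derivation:
Step 1: +3 fires, +1 burnt (F count now 3)
Step 2: +3 fires, +3 burnt (F count now 3)
Step 3: +3 fires, +3 burnt (F count now 3)
Step 4: +1 fires, +3 burnt (F count now 1)
Step 5: +0 fires, +1 burnt (F count now 0)
Fire out after step 5
Initially T: 17, now '.': 18
Total burnt (originally-T cells now '.'): 10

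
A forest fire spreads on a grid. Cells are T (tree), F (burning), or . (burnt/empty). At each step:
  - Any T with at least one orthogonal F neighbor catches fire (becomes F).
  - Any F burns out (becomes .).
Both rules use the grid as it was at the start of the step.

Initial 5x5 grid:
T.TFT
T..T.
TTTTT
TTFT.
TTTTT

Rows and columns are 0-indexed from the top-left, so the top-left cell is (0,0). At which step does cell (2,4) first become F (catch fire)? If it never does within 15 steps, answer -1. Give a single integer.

Step 1: cell (2,4)='T' (+7 fires, +2 burnt)
Step 2: cell (2,4)='T' (+5 fires, +7 burnt)
Step 3: cell (2,4)='F' (+4 fires, +5 burnt)
  -> target ignites at step 3
Step 4: cell (2,4)='.' (+1 fires, +4 burnt)
Step 5: cell (2,4)='.' (+1 fires, +1 burnt)
Step 6: cell (2,4)='.' (+0 fires, +1 burnt)
  fire out at step 6

3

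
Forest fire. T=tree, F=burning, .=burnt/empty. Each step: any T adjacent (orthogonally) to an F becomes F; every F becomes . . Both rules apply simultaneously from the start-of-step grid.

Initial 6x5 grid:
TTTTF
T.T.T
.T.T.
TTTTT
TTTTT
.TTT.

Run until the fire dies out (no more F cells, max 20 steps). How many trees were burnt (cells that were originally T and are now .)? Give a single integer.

Answer: 7

Derivation:
Step 1: +2 fires, +1 burnt (F count now 2)
Step 2: +1 fires, +2 burnt (F count now 1)
Step 3: +2 fires, +1 burnt (F count now 2)
Step 4: +1 fires, +2 burnt (F count now 1)
Step 5: +1 fires, +1 burnt (F count now 1)
Step 6: +0 fires, +1 burnt (F count now 0)
Fire out after step 6
Initially T: 22, now '.': 15
Total burnt (originally-T cells now '.'): 7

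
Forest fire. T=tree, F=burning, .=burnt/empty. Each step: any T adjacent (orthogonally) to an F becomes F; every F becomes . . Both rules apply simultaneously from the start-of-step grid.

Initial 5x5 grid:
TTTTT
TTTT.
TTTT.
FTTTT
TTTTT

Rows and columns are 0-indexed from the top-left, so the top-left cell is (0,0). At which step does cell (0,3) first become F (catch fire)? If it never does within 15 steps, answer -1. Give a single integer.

Step 1: cell (0,3)='T' (+3 fires, +1 burnt)
Step 2: cell (0,3)='T' (+4 fires, +3 burnt)
Step 3: cell (0,3)='T' (+5 fires, +4 burnt)
Step 4: cell (0,3)='T' (+5 fires, +5 burnt)
Step 5: cell (0,3)='T' (+3 fires, +5 burnt)
Step 6: cell (0,3)='F' (+1 fires, +3 burnt)
  -> target ignites at step 6
Step 7: cell (0,3)='.' (+1 fires, +1 burnt)
Step 8: cell (0,3)='.' (+0 fires, +1 burnt)
  fire out at step 8

6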